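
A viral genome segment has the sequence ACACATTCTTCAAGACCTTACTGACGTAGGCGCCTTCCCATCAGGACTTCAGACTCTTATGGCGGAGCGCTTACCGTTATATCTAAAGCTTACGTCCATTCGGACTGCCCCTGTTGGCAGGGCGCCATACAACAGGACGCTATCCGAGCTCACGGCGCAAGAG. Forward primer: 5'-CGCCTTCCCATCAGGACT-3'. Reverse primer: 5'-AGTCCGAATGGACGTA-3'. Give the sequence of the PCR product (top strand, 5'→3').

The forward primer matches the template at positions 31–48.
Reverse complement of the reverse primer: TACGTCCATTCGGACT. This occurs on the top strand at positions 91–106.
The product is the template from position 31 through 106 (76 bp).

5'-CGCCTTCCCATCAGGACTTCAGACTCTTATGGCGGAGCGCTTACCGTTATATCTAAAGCTTACGTCCATTCGGACT-3'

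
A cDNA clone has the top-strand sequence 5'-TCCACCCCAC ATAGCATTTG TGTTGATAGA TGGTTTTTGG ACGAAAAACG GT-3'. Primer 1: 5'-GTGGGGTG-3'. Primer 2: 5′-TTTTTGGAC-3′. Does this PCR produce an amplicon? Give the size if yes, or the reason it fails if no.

Primer 1 (GTGGGGTG) has reverse complement CACCCCAC, which matches the top strand at positions 3–10; primer 1 anneals to the top strand there with its 3' end pointing upstream toward position 3.
Primer 2 (TTTTTGGAC) matches the top strand directly at positions 34–42; it anneals to the bottom strand with its 3' end pointing downstream toward position 42.
The 3' ends diverge (primer 1 extends toward position 1, primer 2 toward position 52), so the primers never converge on a shared product.

No product — the primers' 3' ends point away from each other.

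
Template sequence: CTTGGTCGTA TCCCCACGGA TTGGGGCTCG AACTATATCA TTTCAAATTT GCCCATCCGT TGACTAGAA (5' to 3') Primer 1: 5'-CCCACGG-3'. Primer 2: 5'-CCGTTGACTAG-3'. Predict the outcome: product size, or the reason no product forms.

No product — both primers anneal to the same strand and extend in the same direction.

Primer 1 (CCCACGG) matches the top strand at positions 13–19 (3' end points downstream).
Primer 2 (CCGTTGACTAG) also matches the top strand directly, at positions 57–67 — its reverse complement CTAGTCAACGG is not present.
Both primers anneal to the bottom strand with 3' ends pointing the same way, so neither can prime synthesis back toward the other.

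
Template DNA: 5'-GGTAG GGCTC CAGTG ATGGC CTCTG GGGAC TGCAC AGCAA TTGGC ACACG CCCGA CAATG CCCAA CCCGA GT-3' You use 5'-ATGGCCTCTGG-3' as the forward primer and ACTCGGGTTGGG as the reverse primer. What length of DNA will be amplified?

57 bp

The forward primer matches the template at positions 16–26.
The reverse primer's reverse complement is CCCAACCCGAGT, which matches the template at positions 61–72.
Product length = (reverse-primer end) − (forward-primer start) + 1 = 72 − 16 + 1 = 57 bp.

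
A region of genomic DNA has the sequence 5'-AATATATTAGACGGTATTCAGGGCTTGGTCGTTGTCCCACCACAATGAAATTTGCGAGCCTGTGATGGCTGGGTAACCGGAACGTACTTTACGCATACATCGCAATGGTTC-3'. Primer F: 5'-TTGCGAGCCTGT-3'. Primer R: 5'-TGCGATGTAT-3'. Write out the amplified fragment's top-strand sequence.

5'-TTGCGAGCCTGTGATGGCTGGGTAACCGGAACGTACTTTACGCATACATCGCA-3'

The forward primer matches the template at positions 52–63.
Taking the reverse complement of TGCGATGTAT gives ATACATCGCA, found at positions 95–104 on the template; the primer anneals here to the top strand with its 3' end pointing upstream.
The product is the template from position 52 through 104 (53 bp).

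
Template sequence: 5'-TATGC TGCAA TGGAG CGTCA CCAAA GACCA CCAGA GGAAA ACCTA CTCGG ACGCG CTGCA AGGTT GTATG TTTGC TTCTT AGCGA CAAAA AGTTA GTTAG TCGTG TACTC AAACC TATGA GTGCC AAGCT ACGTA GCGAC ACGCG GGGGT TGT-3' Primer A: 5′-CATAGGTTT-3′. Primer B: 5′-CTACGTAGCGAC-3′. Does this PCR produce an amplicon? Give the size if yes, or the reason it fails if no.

Primer A (CATAGGTTT) has reverse complement AAACCTATG, which matches the top strand at positions 111–119; primer A anneals to the top strand there with its 3' end pointing upstream toward position 111.
Primer B (CTACGTAGCGAC) matches the top strand directly at positions 129–140; it anneals to the bottom strand with its 3' end pointing downstream toward position 140.
The 3' ends diverge (primer A extends toward position 1, primer B toward position 153), so the primers never converge on a shared product.

No product — the primers' 3' ends point away from each other.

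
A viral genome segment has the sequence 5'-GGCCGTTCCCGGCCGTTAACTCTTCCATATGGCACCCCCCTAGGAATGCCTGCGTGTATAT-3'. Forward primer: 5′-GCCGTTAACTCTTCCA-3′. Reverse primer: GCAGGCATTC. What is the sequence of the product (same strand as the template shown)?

5'-GCCGTTAACTCTTCCATATGGCACCCCCCTAGGAATGCCTGC-3'

The forward primer matches the template at positions 12–27.
The reverse primer's reverse complement is GAATGCCTGC, which matches the template at positions 44–53.
The product is the template from position 12 through 53 (42 bp).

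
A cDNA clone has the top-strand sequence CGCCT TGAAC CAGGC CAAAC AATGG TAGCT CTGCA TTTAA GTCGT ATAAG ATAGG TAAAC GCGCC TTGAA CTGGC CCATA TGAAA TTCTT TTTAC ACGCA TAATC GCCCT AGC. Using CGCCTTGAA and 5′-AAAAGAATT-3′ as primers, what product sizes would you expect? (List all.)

92 bp, 31 bp

The forward primer CGCCTTGAA matches the top strand at positions 1–9, 62–70.
The reverse primer's reverse complement is AATTCTTTT, matching at positions 84–92.
Each forward site pairs with the reverse site to give a product ending at position 92: sizes 92, 31 bp.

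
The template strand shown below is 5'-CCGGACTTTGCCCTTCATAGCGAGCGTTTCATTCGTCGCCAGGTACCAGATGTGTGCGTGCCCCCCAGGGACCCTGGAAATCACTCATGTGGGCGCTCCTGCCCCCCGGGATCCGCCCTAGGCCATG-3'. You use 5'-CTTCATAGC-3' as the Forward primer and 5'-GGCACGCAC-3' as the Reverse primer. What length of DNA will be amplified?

The forward primer matches the template at positions 13–21.
Reverse complement of the reverse primer: GTGCGTGCC. This occurs on the top strand at positions 54–62.
The product runs from position 13 to position 62, so its length is 62 − 13 + 1 = 50 bp.

50 bp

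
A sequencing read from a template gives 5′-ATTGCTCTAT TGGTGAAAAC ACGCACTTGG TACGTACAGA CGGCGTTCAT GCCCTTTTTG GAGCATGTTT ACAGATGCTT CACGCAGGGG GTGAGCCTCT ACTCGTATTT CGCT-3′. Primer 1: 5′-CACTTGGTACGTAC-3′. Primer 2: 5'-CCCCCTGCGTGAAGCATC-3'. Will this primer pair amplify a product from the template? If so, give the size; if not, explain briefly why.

Primer 1 (CACTTGGTACGTAC) matches the top strand at positions 24–37; it acts as a forward primer.
Primer 2's reverse complement is GATGCTTCACGCAGGGGG, matching the top strand at positions 74–91; it acts as a reverse primer.
The 3' ends face each other across positions 24–91, giving a 68 bp product.

Yes — a 68 bp product.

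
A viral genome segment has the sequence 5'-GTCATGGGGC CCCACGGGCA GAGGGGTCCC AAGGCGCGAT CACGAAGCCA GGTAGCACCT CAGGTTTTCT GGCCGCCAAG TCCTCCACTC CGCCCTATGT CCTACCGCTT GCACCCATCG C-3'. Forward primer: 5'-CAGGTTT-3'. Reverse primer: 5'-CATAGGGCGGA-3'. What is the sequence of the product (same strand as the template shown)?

5'-CAGGTTTTCTGGCCGCCAAGTCCTCCACTCCGCCCTATG-3'

The forward primer matches the template at positions 61–67.
The reverse primer's reverse complement is TCCGCCCTATG, which matches the template at positions 89–99.
The product is the template from position 61 through 99 (39 bp).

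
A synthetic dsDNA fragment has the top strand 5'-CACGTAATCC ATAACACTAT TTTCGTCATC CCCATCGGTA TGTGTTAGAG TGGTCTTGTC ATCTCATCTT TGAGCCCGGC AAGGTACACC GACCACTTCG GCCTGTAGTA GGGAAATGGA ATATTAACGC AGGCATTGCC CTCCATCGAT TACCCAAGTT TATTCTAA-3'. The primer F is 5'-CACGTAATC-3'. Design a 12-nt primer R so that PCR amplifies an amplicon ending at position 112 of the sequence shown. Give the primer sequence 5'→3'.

5'-CCTACTACAGGC-3'

The forward primer binds at positions 1–9; the product's 3' end on the top strand is position 112.
The reverse primer anneals to the top strand over positions 101–112, i.e. to GCCTGTAGTAGG.
Its sequence written 5'→3' is the reverse complement: CCTACTACAGGC.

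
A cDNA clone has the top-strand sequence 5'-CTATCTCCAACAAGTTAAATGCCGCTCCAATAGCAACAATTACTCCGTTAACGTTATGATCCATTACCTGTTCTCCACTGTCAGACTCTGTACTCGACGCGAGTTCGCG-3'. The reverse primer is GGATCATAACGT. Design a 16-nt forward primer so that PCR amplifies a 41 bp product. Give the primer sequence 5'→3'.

The reverse primer's reverse complement ACGTTATGATCC matches the template at positions 51–62, so the product ends at position 62.
A 41 bp product then starts at position 62 − 41 + 1 = 22.
The forward primer is identical to the top strand there: CCGCTCCAATAGCAAC.

5'-CCGCTCCAATAGCAAC-3'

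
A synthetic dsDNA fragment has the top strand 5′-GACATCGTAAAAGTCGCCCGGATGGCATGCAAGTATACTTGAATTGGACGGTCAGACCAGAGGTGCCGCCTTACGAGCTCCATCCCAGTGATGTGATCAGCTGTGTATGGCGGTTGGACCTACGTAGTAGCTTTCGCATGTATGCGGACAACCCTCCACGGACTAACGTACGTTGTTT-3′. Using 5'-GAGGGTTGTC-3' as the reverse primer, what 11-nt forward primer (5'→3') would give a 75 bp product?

5'-ATCCCAGTGAT-3'

The reverse primer's reverse complement GACAACCCTC matches the template at positions 147–156, so the product ends at position 156.
A 75 bp product then starts at position 156 − 75 + 1 = 82.
The forward primer is identical to the top strand there: ATCCCAGTGAT.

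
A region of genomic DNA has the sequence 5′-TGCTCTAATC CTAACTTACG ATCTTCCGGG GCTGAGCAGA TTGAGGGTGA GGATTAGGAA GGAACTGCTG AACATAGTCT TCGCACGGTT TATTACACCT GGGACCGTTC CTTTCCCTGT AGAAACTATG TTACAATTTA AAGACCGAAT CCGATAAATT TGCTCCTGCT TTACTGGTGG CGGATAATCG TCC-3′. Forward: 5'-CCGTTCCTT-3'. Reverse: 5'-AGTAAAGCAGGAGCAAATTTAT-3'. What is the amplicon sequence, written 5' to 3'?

The forward primer matches the template at positions 105–113.
Taking the reverse complement of AGTAAAGCAGGAGCAAATTTAT gives ATAAATTTGCTCCTGCTTTACT, found at positions 154–175 on the template; the primer anneals here to the top strand with its 3' end pointing upstream.
The product is the template from position 105 through 175 (71 bp).

5'-CCGTTCCTTTCCCTGTAGAAACTATGTTACAATTTAAAGACCGAATCCGATAAATTTGCTCCTGCTTTACT-3'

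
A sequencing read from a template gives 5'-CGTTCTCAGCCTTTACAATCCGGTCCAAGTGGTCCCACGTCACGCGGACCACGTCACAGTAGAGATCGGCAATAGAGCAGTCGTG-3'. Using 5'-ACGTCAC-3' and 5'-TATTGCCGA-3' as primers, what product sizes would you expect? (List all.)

38 bp, 24 bp

The forward primer ACGTCAC matches the top strand at positions 37–43, 51–57.
The reverse primer's reverse complement is TCGGCAATA, matching at positions 66–74.
Each forward site pairs with the reverse site to give a product ending at position 74: sizes 38, 24 bp.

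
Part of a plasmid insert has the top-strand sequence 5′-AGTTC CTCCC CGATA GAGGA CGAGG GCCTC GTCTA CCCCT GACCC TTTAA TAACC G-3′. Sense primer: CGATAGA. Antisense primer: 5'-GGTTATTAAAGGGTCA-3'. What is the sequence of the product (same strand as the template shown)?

5'-CGATAGAGGACGAGGGCCTCGTCTACCCCTGACCCTTTAATAACC-3'

Forward primer CGATAGA is found on the top strand at positions 11–17.
The reverse primer's reverse complement is TGACCCTTTAATAACC, which matches the template at positions 40–55.
The product is the template from position 11 through 55 (45 bp).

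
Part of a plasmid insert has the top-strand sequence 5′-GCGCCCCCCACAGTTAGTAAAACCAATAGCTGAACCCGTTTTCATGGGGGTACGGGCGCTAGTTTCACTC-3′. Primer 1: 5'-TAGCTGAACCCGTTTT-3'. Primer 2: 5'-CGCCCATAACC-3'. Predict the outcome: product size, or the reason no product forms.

Primer 2 (CGCCCATAACC) does not match the top strand, and its reverse complement GGTTATGGGCG does not match either.
With no annealing site for primer 2, no amplification occurs.

No product — primer 2 has no binding site in the template.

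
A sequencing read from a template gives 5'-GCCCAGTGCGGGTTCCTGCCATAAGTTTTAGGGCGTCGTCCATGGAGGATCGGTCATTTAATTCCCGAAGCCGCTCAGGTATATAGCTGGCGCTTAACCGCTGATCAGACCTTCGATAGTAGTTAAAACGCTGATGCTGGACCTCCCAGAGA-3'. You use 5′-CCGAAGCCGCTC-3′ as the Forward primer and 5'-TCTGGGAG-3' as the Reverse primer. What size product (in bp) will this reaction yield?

Scanning the template, CCGAAGCCGCTC occurs at positions 65–76; this primer anneals to the bottom strand there with its 3' end pointing downstream.
Reverse complement of the reverse primer: CTCCCAGA. This occurs on the top strand at positions 143–150.
Product length = (reverse-primer end) − (forward-primer start) + 1 = 150 − 65 + 1 = 86 bp.

86 bp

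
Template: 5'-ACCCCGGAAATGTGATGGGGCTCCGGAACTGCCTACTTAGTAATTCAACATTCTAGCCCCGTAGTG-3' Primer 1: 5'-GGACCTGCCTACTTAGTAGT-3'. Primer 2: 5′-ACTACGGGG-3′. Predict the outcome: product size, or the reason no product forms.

No product — primer 1 has no binding site in the template.

Primer 1 (GGACCTGCCTACTTAGTAGT) does not match the top strand, and its reverse complement ACTACTAAGTAGGCAGGTCC does not match either.
With no annealing site for primer 1, no amplification occurs.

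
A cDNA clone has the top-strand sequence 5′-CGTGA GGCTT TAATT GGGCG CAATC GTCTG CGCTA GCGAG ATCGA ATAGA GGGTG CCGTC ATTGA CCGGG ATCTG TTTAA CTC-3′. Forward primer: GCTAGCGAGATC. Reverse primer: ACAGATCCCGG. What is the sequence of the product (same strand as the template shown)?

The forward primer matches the template at positions 32–43.
Reverse complement of the reverse primer: CCGGGATCTGT. This occurs on the top strand at positions 66–76.
The product is the template from position 32 through 76 (45 bp).

5'-GCTAGCGAGATCGAATAGAGGGTGCCGTCATTGACCGGGATCTGT-3'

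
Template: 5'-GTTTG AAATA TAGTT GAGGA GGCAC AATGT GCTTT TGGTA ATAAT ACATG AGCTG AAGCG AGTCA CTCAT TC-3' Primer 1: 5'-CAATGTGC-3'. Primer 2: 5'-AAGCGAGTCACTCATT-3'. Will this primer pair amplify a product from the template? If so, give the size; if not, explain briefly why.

No product — both primers anneal to the same strand and extend in the same direction.

Primer 1 (CAATGTGC) matches the top strand at positions 25–32 (3' end points downstream).
Primer 2 (AAGCGAGTCACTCATT) also matches the top strand directly, at positions 56–71 — its reverse complement AATGAGTGACTCGCTT is not present.
Both primers anneal to the bottom strand with 3' ends pointing the same way, so neither can prime synthesis back toward the other.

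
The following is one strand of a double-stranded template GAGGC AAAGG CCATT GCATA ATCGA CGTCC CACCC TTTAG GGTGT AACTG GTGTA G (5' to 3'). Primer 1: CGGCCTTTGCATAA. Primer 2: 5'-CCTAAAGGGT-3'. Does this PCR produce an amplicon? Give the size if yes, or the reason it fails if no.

No product — primer 1 has no binding site in the template.

Primer 1 (CGGCCTTTGCATAA) does not match the top strand, and its reverse complement TTATGCAAAGGCCG does not match either.
With no annealing site for primer 1, no amplification occurs.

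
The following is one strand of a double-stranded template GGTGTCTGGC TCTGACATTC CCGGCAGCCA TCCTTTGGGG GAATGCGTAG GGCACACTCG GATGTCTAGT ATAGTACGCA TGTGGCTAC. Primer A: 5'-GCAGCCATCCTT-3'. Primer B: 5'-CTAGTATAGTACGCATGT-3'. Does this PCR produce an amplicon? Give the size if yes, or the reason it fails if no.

Primer A (GCAGCCATCCTT) matches the top strand at positions 24–35 (3' end points downstream).
Primer B (CTAGTATAGTACGCATGT) also matches the top strand directly, at positions 66–83 — its reverse complement ACATGCGTACTATACTAG is not present.
Both primers anneal to the bottom strand with 3' ends pointing the same way, so neither can prime synthesis back toward the other.

No product — both primers anneal to the same strand and extend in the same direction.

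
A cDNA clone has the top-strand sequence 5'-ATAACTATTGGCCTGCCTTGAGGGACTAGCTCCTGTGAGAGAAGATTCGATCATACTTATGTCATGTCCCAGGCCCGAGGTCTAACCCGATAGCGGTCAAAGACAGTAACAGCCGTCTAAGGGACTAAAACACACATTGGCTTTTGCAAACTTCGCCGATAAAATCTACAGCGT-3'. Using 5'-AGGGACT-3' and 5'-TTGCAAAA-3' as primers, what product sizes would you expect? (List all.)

The forward primer AGGGACT matches the top strand at positions 21–27, 120–126.
The reverse primer's reverse complement is TTTTGCAA, matching at positions 142–149.
Each forward site pairs with the reverse site to give a product ending at position 149: sizes 129, 30 bp.

129 bp, 30 bp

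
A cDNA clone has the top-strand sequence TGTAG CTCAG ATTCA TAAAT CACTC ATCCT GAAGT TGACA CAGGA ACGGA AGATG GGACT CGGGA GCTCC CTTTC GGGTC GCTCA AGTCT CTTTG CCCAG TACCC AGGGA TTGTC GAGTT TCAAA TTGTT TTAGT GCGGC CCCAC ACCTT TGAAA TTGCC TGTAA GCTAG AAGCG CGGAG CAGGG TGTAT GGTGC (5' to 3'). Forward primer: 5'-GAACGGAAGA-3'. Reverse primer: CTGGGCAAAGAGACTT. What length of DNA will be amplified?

57 bp

The forward primer matches the template at positions 44–53.
The reverse primer's reverse complement is AAGTCTCTTTGCCCAG, which matches the template at positions 85–100.
The product runs from position 44 to position 100, so its length is 100 − 44 + 1 = 57 bp.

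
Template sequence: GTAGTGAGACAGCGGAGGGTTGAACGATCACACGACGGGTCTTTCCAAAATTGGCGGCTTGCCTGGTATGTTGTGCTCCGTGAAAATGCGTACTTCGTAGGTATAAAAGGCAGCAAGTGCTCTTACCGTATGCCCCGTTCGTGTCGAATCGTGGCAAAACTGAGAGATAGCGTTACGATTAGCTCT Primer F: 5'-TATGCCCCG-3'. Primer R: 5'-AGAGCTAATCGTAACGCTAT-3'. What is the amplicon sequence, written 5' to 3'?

5'-TATGCCCCGTTCGTGTCGAATCGTGGCAAAACTGAGAGATAGCGTTACGATTAGCTCT-3'

Forward primer TATGCCCCG is found on the top strand at positions 129–137.
The reverse primer's reverse complement is ATAGCGTTACGATTAGCTCT, which matches the template at positions 167–186.
The product is the template from position 129 through 186 (58 bp).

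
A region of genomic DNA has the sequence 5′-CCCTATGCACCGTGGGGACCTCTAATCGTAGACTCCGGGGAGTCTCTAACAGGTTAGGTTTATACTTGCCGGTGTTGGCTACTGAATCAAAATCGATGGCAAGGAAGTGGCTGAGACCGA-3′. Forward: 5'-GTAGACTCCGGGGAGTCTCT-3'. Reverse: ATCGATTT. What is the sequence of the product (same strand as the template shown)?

5'-GTAGACTCCGGGGAGTCTCTAACAGGTTAGGTTTATACTTGCCGGTGTTGGCTACTGAATCAAAATCGAT-3'

Scanning the template, GTAGACTCCGGGGAGTCTCT occurs at positions 28–47; this primer anneals to the bottom strand there with its 3' end pointing downstream.
Reverse complement of the reverse primer: AAATCGAT. This occurs on the top strand at positions 90–97.
The product is the template from position 28 through 97 (70 bp).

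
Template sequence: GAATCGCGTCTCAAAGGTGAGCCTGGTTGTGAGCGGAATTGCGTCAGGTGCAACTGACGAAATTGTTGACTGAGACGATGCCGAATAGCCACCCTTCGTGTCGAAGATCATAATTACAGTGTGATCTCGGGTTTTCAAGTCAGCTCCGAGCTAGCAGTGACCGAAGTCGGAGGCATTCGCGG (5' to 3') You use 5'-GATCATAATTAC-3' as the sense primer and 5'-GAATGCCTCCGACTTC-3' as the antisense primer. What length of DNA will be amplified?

73 bp

The forward primer matches the template at positions 106–117.
Taking the reverse complement of GAATGCCTCCGACTTC gives GAAGTCGGAGGCATTC, found at positions 163–178 on the template; the primer anneals here to the top strand with its 3' end pointing upstream.
Amplicon spans positions 106–178: 73 bp.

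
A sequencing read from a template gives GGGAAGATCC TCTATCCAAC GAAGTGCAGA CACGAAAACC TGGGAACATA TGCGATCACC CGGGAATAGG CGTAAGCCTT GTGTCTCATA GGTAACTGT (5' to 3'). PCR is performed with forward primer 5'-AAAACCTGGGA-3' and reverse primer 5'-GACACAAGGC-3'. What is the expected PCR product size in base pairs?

51 bp

The forward primer matches the template at positions 35–45.
The reverse primer's reverse complement is GCCTTGTGTC, which matches the template at positions 76–85.
Amplicon spans positions 35–85: 51 bp.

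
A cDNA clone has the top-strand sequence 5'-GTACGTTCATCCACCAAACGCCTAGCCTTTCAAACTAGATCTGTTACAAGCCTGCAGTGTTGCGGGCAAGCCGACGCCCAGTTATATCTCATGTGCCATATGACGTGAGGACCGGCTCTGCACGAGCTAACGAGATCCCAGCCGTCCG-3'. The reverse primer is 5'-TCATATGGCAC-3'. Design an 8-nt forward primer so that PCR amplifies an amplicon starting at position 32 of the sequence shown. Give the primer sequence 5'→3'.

The reverse primer's reverse complement GTGCCATATGA matches the template at positions 93–103; the product starts at position 32.
The forward primer is identical to the top strand over positions 32–39: AAACTAGA.

5'-AAACTAGA-3'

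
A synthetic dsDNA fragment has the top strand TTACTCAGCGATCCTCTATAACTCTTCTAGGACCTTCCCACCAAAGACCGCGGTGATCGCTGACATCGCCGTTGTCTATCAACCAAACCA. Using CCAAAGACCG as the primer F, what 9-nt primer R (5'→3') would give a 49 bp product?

The forward primer binds at positions 41–50, so a 49 bp product ends at position 41 + 49 − 1 = 89.
The reverse primer anneals to the top strand over positions 81–89, i.e. to AACCAAACC.
Its sequence written 5'→3' is the reverse complement: GGTTTGGTT.

5'-GGTTTGGTT-3'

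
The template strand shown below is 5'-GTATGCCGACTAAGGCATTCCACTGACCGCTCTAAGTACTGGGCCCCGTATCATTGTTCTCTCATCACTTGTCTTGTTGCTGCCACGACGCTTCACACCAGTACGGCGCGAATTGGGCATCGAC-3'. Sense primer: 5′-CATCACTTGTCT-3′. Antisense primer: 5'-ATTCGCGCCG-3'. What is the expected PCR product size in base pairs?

Forward primer CATCACTTGTCT is found on the top strand at positions 63–74.
Reverse complement of the reverse primer: CGGCGCGAAT. This occurs on the top strand at positions 104–113.
The product runs from position 63 to position 113, so its length is 113 − 63 + 1 = 51 bp.

51 bp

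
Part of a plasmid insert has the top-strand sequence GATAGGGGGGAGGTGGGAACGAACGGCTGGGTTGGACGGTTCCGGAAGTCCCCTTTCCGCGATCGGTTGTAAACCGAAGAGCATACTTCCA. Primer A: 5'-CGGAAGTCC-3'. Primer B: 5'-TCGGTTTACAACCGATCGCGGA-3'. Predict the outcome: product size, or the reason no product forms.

Yes — a 35 bp product.

Primer A (CGGAAGTCC) matches the top strand at positions 43–51; it acts as a forward primer.
Primer B's reverse complement is TCCGCGATCGGTTGTAAACCGA, matching the top strand at positions 56–77; it acts as a reverse primer.
The 3' ends face each other across positions 43–77, giving a 35 bp product.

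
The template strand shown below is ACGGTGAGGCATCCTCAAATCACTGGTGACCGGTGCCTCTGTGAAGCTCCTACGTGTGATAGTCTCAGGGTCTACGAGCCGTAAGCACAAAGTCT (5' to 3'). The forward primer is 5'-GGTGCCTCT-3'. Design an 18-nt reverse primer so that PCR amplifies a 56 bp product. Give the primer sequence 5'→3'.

5'-TGCTTACGGCTCGTAGAC-3'

The forward primer binds at positions 32–40, so a 56 bp product ends at position 32 + 56 − 1 = 87.
The reverse primer anneals to the top strand over positions 70–87, i.e. to GTCTACGAGCCGTAAGCA.
Its sequence written 5'→3' is the reverse complement: TGCTTACGGCTCGTAGAC.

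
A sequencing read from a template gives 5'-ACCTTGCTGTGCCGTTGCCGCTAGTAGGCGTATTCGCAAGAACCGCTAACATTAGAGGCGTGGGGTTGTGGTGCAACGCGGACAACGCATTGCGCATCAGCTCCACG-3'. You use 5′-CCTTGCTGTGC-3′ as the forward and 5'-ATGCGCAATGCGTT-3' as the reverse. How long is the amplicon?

The forward primer matches the template at positions 2–12.
The reverse primer's reverse complement is AACGCATTGCGCAT, which matches the template at positions 84–97.
The product runs from position 2 to position 97, so its length is 97 − 2 + 1 = 96 bp.

96 bp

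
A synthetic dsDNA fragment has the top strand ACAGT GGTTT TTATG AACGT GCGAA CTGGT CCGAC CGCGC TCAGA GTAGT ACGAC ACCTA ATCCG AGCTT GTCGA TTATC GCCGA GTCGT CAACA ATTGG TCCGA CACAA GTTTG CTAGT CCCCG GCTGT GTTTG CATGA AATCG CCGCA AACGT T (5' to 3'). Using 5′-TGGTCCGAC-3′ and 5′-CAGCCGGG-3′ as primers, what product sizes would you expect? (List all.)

103 bp, 32 bp

The forward primer TGGTCCGAC matches the top strand at positions 27–35, 98–106.
The reverse primer's reverse complement is CCCGGCTG, matching at positions 122–129.
Each forward site pairs with the reverse site to give a product ending at position 129: sizes 103, 32 bp.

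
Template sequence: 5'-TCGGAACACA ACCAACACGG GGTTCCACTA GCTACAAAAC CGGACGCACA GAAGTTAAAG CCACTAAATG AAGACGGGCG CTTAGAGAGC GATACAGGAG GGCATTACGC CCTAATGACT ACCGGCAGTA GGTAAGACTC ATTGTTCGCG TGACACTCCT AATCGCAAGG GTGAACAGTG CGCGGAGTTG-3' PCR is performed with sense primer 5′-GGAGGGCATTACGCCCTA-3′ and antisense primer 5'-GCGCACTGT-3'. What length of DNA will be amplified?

Forward primer GGAGGGCATTACGCCCTA is found on the top strand at positions 97–114.
Reverse complement of the reverse primer: ACAGTGCGC. This occurs on the top strand at positions 175–183.
The product runs from position 97 to position 183, so its length is 183 − 97 + 1 = 87 bp.

87 bp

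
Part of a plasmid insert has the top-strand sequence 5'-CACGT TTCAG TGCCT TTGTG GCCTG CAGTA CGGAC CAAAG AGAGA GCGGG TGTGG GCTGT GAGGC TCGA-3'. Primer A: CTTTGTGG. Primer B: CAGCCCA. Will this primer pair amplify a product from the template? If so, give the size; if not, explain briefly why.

Primer A (CTTTGTGG) matches the top strand at positions 14–21; it acts as a forward primer.
Primer B's reverse complement is TGGGCTG, matching the top strand at positions 53–59; it acts as a reverse primer.
The 3' ends face each other across positions 14–59, giving a 46 bp product.

Yes — a 46 bp product.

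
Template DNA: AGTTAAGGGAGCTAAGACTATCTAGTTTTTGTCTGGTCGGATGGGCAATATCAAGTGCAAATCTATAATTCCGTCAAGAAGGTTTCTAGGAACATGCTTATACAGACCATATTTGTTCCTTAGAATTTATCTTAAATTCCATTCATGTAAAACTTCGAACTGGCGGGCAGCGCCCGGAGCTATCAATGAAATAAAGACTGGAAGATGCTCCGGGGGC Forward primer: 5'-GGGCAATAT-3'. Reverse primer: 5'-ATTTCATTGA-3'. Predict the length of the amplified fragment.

150 bp

The forward primer matches the template at positions 43–51.
The reverse primer's reverse complement is TCAATGAAAT, which matches the template at positions 183–192.
Product length = (reverse-primer end) − (forward-primer start) + 1 = 192 − 43 + 1 = 150 bp.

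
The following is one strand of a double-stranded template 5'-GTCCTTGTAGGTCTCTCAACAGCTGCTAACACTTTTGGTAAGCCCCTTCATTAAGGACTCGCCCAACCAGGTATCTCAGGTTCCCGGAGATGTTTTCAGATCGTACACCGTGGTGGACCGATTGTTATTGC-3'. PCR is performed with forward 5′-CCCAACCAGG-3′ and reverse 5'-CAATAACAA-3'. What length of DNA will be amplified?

69 bp

Scanning the template, CCCAACCAGG occurs at positions 62–71; this primer anneals to the bottom strand there with its 3' end pointing downstream.
Taking the reverse complement of CAATAACAA gives TTGTTATTG, found at positions 122–130 on the template; the primer anneals here to the top strand with its 3' end pointing upstream.
Product length = (reverse-primer end) − (forward-primer start) + 1 = 130 − 62 + 1 = 69 bp.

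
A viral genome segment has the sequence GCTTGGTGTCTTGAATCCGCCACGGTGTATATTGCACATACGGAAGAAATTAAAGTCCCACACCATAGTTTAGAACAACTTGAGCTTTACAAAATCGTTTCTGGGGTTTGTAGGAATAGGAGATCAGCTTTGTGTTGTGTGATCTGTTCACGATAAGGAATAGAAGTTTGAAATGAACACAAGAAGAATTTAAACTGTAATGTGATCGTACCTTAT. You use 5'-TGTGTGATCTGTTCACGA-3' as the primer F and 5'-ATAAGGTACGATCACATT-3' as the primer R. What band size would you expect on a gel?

The forward primer matches the template at positions 136–153.
The reverse primer's reverse complement is AATGTGATCGTACCTTAT, which matches the template at positions 199–216.
Amplicon spans positions 136–216: 81 bp.

81 bp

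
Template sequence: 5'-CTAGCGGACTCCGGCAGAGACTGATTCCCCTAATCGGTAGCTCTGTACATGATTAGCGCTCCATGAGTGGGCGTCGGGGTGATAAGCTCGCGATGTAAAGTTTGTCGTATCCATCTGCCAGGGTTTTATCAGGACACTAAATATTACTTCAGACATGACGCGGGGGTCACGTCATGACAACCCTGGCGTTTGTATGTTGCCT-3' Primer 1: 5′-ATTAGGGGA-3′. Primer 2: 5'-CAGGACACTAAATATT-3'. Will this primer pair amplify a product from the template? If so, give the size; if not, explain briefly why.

Primer 1 (ATTAGGGGA) has reverse complement TCCCCTAAT, which matches the top strand at positions 26–34; primer 1 anneals to the top strand there with its 3' end pointing upstream toward position 26.
Primer 2 (CAGGACACTAAATATT) matches the top strand directly at positions 130–145; it anneals to the bottom strand with its 3' end pointing downstream toward position 145.
The 3' ends diverge (primer 1 extends toward position 1, primer 2 toward position 202), so the primers never converge on a shared product.

No product — the primers' 3' ends point away from each other.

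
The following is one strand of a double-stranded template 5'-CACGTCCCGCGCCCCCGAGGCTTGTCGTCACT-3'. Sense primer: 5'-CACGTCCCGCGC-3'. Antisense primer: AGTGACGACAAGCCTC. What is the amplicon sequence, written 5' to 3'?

Scanning the template, CACGTCCCGCGC occurs at positions 1–12; this primer anneals to the bottom strand there with its 3' end pointing downstream.
Reverse complement of the reverse primer: GAGGCTTGTCGTCACT. This occurs on the top strand at positions 17–32.
The product is the template from position 1 through 32 (32 bp).

5'-CACGTCCCGCGCCCCCGAGGCTTGTCGTCACT-3'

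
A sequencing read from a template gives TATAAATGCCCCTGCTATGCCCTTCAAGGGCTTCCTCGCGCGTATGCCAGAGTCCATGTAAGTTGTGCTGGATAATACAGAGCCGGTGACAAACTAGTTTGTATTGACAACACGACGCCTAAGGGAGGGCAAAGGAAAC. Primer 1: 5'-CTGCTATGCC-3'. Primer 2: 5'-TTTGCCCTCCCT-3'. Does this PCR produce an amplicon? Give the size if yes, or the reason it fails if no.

Primer 1 (CTGCTATGCC) matches the top strand at positions 12–21; it acts as a forward primer.
Primer 2's reverse complement is AGGGAGGGCAAA, matching the top strand at positions 122–133; it acts as a reverse primer.
The 3' ends face each other across positions 12–133, giving a 122 bp product.

Yes — a 122 bp product.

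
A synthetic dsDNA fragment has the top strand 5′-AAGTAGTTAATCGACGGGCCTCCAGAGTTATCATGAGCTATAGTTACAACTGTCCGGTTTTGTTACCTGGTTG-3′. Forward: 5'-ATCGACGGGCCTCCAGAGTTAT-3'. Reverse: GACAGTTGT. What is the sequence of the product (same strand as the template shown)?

Forward primer ATCGACGGGCCTCCAGAGTTAT is found on the top strand at positions 10–31.
The reverse primer's reverse complement is ACAACTGTC, which matches the template at positions 46–54.
The product is the template from position 10 through 54 (45 bp).

5'-ATCGACGGGCCTCCAGAGTTATCATGAGCTATAGTTACAACTGTC-3'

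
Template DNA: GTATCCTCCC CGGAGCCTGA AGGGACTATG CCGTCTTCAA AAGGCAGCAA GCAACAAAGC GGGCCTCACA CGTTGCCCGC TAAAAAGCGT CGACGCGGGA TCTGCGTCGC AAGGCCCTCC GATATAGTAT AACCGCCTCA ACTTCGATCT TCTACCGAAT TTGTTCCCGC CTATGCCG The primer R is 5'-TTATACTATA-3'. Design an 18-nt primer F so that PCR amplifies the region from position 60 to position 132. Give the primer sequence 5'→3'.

5'-CGGGCCTCACACGTTGCC-3'

The reverse primer's reverse complement TATAGTATAA matches the template at positions 123–132; the product starts at position 60.
The forward primer is identical to the top strand over positions 60–77: CGGGCCTCACACGTTGCC.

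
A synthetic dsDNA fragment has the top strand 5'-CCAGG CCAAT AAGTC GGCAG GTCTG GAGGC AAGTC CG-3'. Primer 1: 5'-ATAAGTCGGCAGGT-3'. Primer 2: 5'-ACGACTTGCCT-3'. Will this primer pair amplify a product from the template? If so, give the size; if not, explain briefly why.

No product — primer 2 has no binding site in the template.

Primer 2 (ACGACTTGCCT) does not match the top strand, and its reverse complement AGGCAAGTCGT does not match either.
With no annealing site for primer 2, no amplification occurs.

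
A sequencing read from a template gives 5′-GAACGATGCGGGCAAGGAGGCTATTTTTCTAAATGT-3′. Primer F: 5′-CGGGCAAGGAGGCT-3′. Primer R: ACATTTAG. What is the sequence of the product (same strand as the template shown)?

Forward primer CGGGCAAGGAGGCT is found on the top strand at positions 9–22.
Taking the reverse complement of ACATTTAG gives CTAAATGT, found at positions 29–36 on the template; the primer anneals here to the top strand with its 3' end pointing upstream.
The product is the template from position 9 through 36 (28 bp).

5'-CGGGCAAGGAGGCTATTTTTCTAAATGT-3'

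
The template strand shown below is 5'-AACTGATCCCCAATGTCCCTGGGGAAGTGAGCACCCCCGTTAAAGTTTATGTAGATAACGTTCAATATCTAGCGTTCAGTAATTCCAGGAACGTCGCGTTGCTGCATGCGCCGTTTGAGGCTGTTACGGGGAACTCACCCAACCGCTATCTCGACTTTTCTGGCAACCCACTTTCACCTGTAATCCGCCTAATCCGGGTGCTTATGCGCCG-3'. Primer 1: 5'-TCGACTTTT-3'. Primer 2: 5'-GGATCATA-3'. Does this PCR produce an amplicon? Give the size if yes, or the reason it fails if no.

Primer 2 (GGATCATA) does not match the top strand, and its reverse complement TATGATCC does not match either.
With no annealing site for primer 2, no amplification occurs.

No product — primer 2 has no binding site in the template.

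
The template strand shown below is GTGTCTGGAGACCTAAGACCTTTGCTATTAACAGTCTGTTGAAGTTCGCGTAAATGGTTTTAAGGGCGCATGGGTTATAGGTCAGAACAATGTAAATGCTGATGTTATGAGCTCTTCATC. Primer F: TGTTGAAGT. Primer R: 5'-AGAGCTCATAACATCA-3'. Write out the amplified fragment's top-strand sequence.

Forward primer TGTTGAAGT is found on the top strand at positions 37–45.
Taking the reverse complement of AGAGCTCATAACATCA gives TGATGTTATGAGCTCT, found at positions 100–115 on the template; the primer anneals here to the top strand with its 3' end pointing upstream.
The product is the template from position 37 through 115 (79 bp).

5'-TGTTGAAGTTCGCGTAAATGGTTTTAAGGGCGCATGGGTTATAGGTCAGAACAATGTAAATGCTGATGTTATGAGCTCT-3'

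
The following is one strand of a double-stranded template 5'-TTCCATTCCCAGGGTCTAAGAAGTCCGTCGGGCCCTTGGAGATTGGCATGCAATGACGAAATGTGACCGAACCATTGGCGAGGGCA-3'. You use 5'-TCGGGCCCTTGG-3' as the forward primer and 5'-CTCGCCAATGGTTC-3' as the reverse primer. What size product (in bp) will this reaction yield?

The forward primer matches the template at positions 28–39.
Taking the reverse complement of CTCGCCAATGGTTC gives GAACCATTGGCGAG, found at positions 69–82 on the template; the primer anneals here to the top strand with its 3' end pointing upstream.
The product runs from position 28 to position 82, so its length is 82 − 28 + 1 = 55 bp.

55 bp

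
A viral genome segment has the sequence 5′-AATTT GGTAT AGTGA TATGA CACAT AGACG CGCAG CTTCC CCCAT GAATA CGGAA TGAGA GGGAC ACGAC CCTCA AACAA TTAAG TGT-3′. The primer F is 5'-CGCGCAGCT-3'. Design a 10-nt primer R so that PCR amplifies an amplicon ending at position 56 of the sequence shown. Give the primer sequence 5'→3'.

The forward primer binds at positions 29–37; the product's 3' end on the top strand is position 56.
The reverse primer anneals to the top strand over positions 47–56, i.e. to AATACGGAAT.
Its sequence written 5'→3' is the reverse complement: ATTCCGTATT.

5'-ATTCCGTATT-3'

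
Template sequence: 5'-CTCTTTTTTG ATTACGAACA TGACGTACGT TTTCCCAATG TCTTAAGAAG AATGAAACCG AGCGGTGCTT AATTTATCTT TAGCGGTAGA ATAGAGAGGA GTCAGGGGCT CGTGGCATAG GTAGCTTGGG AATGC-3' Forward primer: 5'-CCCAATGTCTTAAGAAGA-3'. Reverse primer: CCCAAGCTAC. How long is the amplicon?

Scanning the template, CCCAATGTCTTAAGAAGA occurs at positions 34–51; this primer anneals to the bottom strand there with its 3' end pointing downstream.
Reverse complement of the reverse primer: GTAGCTTGGG. This occurs on the top strand at positions 121–130.
Amplicon spans positions 34–130: 97 bp.

97 bp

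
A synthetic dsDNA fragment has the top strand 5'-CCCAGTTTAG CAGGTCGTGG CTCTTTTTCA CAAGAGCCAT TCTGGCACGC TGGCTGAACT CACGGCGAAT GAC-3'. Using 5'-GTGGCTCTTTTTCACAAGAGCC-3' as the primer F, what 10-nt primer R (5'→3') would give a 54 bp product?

5'-ATTCGCCGTG-3'

The forward primer binds at positions 17–38, so a 54 bp product ends at position 17 + 54 − 1 = 70.
The reverse primer anneals to the top strand over positions 61–70, i.e. to CACGGCGAAT.
Its sequence written 5'→3' is the reverse complement: ATTCGCCGTG.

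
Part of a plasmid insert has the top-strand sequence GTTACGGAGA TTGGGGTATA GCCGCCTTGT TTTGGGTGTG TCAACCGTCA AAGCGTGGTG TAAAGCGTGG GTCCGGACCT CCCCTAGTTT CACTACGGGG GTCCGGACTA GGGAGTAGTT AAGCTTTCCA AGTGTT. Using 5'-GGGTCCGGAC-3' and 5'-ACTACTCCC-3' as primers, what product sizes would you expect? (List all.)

The forward primer GGGTCCGGAC matches the top strand at positions 69–78, 99–108.
The reverse primer's reverse complement is GGGAGTAGT, matching at positions 111–119.
Each forward site pairs with the reverse site to give a product ending at position 119: sizes 51, 21 bp.

51 bp, 21 bp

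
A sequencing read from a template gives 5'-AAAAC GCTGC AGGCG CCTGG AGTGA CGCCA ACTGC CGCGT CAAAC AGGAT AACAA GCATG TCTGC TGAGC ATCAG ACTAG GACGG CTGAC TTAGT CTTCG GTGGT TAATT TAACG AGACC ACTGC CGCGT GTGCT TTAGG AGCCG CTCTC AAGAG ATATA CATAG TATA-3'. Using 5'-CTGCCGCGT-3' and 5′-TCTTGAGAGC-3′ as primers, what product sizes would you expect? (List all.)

123 bp, 33 bp

The forward primer CTGCCGCGT matches the top strand at positions 32–40, 122–130.
The reverse primer's reverse complement is GCTCTCAAGA, matching at positions 145–154.
Each forward site pairs with the reverse site to give a product ending at position 154: sizes 123, 33 bp.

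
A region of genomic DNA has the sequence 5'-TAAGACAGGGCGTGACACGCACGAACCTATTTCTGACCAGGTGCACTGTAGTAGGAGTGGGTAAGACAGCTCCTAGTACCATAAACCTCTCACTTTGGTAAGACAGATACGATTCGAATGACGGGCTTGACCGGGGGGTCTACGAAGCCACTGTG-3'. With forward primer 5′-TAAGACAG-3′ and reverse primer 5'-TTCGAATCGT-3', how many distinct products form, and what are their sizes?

The forward primer TAAGACAG matches the top strand at positions 1–8, 62–69, 99–106.
The reverse primer's reverse complement is ACGATTCGAA, matching at positions 109–118.
Each forward site pairs with the reverse site to give a product ending at position 118: sizes 118, 57, 20 bp.

Three products: 118 bp, 57 bp, 20 bp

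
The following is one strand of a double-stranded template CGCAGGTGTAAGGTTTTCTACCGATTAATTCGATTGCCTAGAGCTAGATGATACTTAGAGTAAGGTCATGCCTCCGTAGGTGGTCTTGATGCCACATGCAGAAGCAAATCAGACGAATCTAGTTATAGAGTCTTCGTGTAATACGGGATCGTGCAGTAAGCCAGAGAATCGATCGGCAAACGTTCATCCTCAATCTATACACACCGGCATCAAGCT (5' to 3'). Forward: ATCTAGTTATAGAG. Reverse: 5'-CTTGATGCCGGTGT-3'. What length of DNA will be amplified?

98 bp

Scanning the template, ATCTAGTTATAGAG occurs at positions 117–130; this primer anneals to the bottom strand there with its 3' end pointing downstream.
Reverse complement of the reverse primer: ACACCGGCATCAAG. This occurs on the top strand at positions 201–214.
The product runs from position 117 to position 214, so its length is 214 − 117 + 1 = 98 bp.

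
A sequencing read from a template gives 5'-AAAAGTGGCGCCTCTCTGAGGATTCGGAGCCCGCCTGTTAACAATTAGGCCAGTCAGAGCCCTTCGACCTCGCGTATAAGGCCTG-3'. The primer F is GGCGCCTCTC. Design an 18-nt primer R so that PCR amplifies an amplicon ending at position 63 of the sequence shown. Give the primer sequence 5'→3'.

The forward primer binds at positions 7–16; the product's 3' end on the top strand is position 63.
The reverse primer anneals to the top strand over positions 46–63, i.e. to TAGGCCAGTCAGAGCCCT.
Its sequence written 5'→3' is the reverse complement: AGGGCTCTGACTGGCCTA.

5'-AGGGCTCTGACTGGCCTA-3'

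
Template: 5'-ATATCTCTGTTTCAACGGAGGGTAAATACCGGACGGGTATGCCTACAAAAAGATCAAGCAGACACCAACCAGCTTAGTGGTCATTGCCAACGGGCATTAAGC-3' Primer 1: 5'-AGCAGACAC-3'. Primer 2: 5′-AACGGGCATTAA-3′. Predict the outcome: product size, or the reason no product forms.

No product — both primers anneal to the same strand and extend in the same direction.

Primer 1 (AGCAGACAC) matches the top strand at positions 57–65 (3' end points downstream).
Primer 2 (AACGGGCATTAA) also matches the top strand directly, at positions 89–100 — its reverse complement TTAATGCCCGTT is not present.
Both primers anneal to the bottom strand with 3' ends pointing the same way, so neither can prime synthesis back toward the other.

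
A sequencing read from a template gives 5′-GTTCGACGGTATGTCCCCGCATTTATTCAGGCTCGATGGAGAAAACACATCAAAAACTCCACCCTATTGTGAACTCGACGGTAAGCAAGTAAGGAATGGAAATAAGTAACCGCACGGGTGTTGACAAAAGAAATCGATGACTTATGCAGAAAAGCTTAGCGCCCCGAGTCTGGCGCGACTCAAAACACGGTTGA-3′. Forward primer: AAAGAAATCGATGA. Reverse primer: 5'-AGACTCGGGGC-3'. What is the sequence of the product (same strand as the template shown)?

Forward primer AAAGAAATCGATGA is found on the top strand at positions 127–140.
Reverse complement of the reverse primer: GCCCCGAGTCT. This occurs on the top strand at positions 161–171.
The product is the template from position 127 through 171 (45 bp).

5'-AAAGAAATCGATGACTTATGCAGAAAAGCTTAGCGCCCCGAGTCT-3'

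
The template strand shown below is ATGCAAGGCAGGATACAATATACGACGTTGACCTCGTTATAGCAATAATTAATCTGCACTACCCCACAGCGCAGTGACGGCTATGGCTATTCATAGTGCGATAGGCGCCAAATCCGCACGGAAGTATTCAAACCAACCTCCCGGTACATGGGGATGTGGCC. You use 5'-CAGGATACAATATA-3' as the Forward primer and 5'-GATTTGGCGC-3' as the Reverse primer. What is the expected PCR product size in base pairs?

Scanning the template, CAGGATACAATATA occurs at positions 9–22; this primer anneals to the bottom strand there with its 3' end pointing downstream.
The reverse primer's reverse complement is GCGCCAAATC, which matches the template at positions 105–114.
The product runs from position 9 to position 114, so its length is 114 − 9 + 1 = 106 bp.

106 bp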